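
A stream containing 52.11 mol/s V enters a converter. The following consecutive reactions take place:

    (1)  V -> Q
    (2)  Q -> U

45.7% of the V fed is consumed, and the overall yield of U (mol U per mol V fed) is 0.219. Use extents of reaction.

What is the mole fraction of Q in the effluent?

0.238

Conversion of V: V consumed = 1ξ₁ = 0.457 × 52.11 → ξ₁ = 23.81 mol/s.
Yield of U: 1ξ₂ / 52.11 = 0.219 → ξ₂ = 11.41 mol/s.
Outlet amounts (n = n₀ + Σ ν·ξ):
  V: 52.11 − 1(23.81) = 28.3
  Q: 0 + 1(23.81) − 1(11.41) = 12.4
  U: 0 + 1(11.41) = 11.41
Total out = 52.11 mol/s; y_Q = 12.4 / 52.11 = 0.238.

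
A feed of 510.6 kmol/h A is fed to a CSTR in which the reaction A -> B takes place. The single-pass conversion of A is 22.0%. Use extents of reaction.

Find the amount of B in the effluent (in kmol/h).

A reacted = 0.22 × 510.6 = 112.3 kmol/h; ν_A = −1, so ξ = 112.3/1 = 112.3 kmol/h.
Outlet amounts (n = n₀ + ν ξ):
  A: 510.6 − 1(112.3) = 398.3
  B: 0 + 1(112.3) = 112.3

112 kmol/h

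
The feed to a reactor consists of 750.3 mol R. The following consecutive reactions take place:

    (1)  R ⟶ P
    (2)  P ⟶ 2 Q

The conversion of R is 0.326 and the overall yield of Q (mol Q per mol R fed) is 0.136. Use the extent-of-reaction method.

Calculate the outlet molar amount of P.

194 mol

Conversion of R: R consumed = 1ξ₁ = 0.326 × 750.3 → ξ₁ = 244.6 mol.
Yield of Q: 2ξ₂ / 750.3 = 0.136 → ξ₂ = 51.02 mol.
Outlet amounts (n = n₀ + Σ ν·ξ):
  R: 750.3 − 1(244.6) = 505.7
  P: 0 + 1(244.6) − 1(51.02) = 193.6
  Q: 0 + 2(51.02) = 102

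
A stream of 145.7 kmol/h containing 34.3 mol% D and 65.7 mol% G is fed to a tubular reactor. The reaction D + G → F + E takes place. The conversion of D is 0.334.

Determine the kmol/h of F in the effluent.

16.7 kmol/h

D reacted = 0.334 × 49.98 = 16.69 kmol/h; ν_D = −1, so ξ = 16.69/1 = 16.69 kmol/h.
Outlet amounts (n = n₀ + ν ξ):
  D: 49.98 − 1(16.69) = 33.28
  G: 95.72 − 1(16.69) = 79.03
  F: 0 + 1(16.69) = 16.69
  E: 0 + 1(16.69) = 16.69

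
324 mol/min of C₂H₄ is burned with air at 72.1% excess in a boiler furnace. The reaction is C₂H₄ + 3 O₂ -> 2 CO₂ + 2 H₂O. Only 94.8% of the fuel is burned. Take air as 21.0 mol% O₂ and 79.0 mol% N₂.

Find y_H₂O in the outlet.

Stoichiometric O₂ = 3 × 324 = 972 mol/min; O₂ fed = 972 × 1.721 = 1673 mol/min.
N₂ fed = 1673 × 79/21 = 6293 mol/min.
Fuel reacted = 0.948 × 324 → ξ = 307.2 mol/min.
Outlet (n = n₀ + ν ξ):
  C₂H₄: 324 − 1(307.2) = 16.85
  O₂: 1673 − 3(307.2) = 751.4
  N₂: 6293 (inert)
  CO₂: 0 + 2(307.2) = 614.3
  H₂O: 0 + 2(307.2) = 614.3
Total out = 8290 mol/min; y_H₂O = 614.3 / 8290 = 0.0741.

0.0741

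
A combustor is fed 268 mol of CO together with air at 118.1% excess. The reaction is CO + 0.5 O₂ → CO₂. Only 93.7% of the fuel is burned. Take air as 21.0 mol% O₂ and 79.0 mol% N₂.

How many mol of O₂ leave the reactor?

167 mol

Stoichiometric O₂ = 0.5 × 268 = 134 mol; O₂ fed = 134 × 2.181 = 292.3 mol.
N₂ fed = 292.3 × 79/21 = 1099 mol.
Fuel reacted = 0.937 × 268 → ξ = 251.1 mol.
Outlet (n = n₀ + ν ξ):
  CO: 268 − 1(251.1) = 16.88
  O₂: 292.3 − 0.5(251.1) = 166.7
  N₂: 1099 (inert)
  CO₂: 0 + 1(251.1) = 251.1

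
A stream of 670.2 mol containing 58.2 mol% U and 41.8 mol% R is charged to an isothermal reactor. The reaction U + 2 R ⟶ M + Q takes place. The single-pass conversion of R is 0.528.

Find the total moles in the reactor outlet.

R reacted = 0.528 × 280.1 = 147.9 mol; ν_R = −2, so ξ = 147.9/2 = 73.96 mol.
Outlet amounts (n = n₀ + ν ξ):
  U: 390.1 − 1(73.96) = 316.1
  R: 280.1 − 2(73.96) = 132.2
  M: 0 + 1(73.96) = 73.96
  Q: 0 + 1(73.96) = 73.96
Total out = 316.1 + 132.2 + 73.96 + 73.96 = 596.2 mol.

596 mol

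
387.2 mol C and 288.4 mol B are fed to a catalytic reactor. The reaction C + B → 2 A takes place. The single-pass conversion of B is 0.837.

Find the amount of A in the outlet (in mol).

B reacted = 0.837 × 288.4 = 241.4 mol; ν_B = −1, so ξ = 241.4/1 = 241.4 mol.
Outlet amounts (n = n₀ + ν ξ):
  C: 387.2 − 1(241.4) = 145.8
  B: 288.4 − 1(241.4) = 47.01
  A: 0 + 2(241.4) = 482.8

483 mol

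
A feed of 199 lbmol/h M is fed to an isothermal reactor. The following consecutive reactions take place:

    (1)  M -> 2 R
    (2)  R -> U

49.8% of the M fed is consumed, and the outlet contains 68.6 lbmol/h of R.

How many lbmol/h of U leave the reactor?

130 lbmol/h

Conversion of M: M consumed = 1ξ₁ = 0.498 × 199 → ξ₁ = 99.1 lbmol/h.
R balance: n_R = 0 + 2ξ₁ − 1ξ₂ = 68.6 → ξ₂ = (2·99.1 − 68.6)/1 = 129.6 lbmol/h.
Outlet amounts (n = n₀ + Σ ν·ξ):
  M: 199 − 1(99.1) = 99.9
  R: 0 + 2(99.1) − 1(129.6) = 68.6
  U: 0 + 1(129.6) = 129.6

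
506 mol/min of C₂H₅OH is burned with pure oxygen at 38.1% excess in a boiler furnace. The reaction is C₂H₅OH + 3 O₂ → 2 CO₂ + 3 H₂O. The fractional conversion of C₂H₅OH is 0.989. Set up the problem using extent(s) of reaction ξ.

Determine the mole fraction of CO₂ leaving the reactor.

Stoichiometric O₂ = 3 × 506 = 1518 mol/min; O₂ fed = 1518 × 1.381 = 2096 mol/min.
Fuel reacted = 0.989 × 506 → ξ = 500.4 mol/min.
Outlet (n = n₀ + ν ξ):
  C₂H₅OH: 506 − 1(500.4) = 5.566
  O₂: 2096 − 3(500.4) = 595.1
  CO₂: 0 + 2(500.4) = 1001
  H₂O: 0 + 3(500.4) = 1501
Total out = 3103 mol/min; y_CO₂ = 1001 / 3103 = 0.3226.

0.323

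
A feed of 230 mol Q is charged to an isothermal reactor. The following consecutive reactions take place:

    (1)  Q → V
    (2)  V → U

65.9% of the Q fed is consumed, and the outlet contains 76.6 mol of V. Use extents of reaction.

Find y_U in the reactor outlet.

0.326

Conversion of Q: Q consumed = 1ξ₁ = 0.659 × 230 → ξ₁ = 151.6 mol.
V balance: n_V = 0 + 1ξ₁ − 1ξ₂ = 76.6 → ξ₂ = (1·151.6 − 76.6)/1 = 74.97 mol.
Outlet amounts (n = n₀ + Σ ν·ξ):
  Q: 230 − 1(151.6) = 78.43
  V: 0 + 1(151.6) − 1(74.97) = 76.6
  U: 0 + 1(74.97) = 74.97
Total out = 230 mol; y_U = 74.97 / 230 = 0.326.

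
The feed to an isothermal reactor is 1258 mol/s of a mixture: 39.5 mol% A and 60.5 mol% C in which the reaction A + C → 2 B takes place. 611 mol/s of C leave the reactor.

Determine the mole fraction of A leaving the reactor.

For C: n = n₀ − 1ξ → 611 = 761.1 − 1ξ, giving ξ = 150.1 mol/s.
Outlet amounts (n = n₀ + ν ξ):
  A: 496.9 − 1(150.1) = 346.8
  C: 761.1 − 1(150.1) = 611
  B: 0 + 2(150.1) = 300.2
Total out = 1258 mol/s; y_A = 346.8 / 1258 = 0.2757.

0.276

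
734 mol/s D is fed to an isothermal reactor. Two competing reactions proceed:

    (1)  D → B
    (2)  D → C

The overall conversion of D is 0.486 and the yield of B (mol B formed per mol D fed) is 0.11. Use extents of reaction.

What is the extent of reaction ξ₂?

ξ₂ = 276 mol/s

Yield of B: 1ξ₁ / 734 = 0.11 → ξ₁ = 80.74 mol/s.
Conversion of D: 1ξ₁ + 1ξ₂ = 0.486 × 734 = 356.7 → ξ₂ = 276 mol/s.
Outlet amounts (n = n₀ + Σ ν·ξ):
  D: 734 − 1(80.74) − 1(276) = 377.3
  B: 0 + 1(80.74) = 80.74
  C: 0 + 1(276) = 276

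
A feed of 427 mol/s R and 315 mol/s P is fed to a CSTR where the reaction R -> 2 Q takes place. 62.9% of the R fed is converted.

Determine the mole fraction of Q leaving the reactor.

R reacted = 0.629 × 427 = 268.6 mol/s; ν_R = −1, so ξ = 268.6/1 = 268.6 mol/s.
Outlet amounts (n = n₀ + ν ξ):
  R: 427 − 1(268.6) = 158.4
  Q: 0 + 2(268.6) = 537.2
  P: 315 (inert)
Total out = 1011 mol/s; y_Q = 537.2 / 1011 = 0.5315.

0.532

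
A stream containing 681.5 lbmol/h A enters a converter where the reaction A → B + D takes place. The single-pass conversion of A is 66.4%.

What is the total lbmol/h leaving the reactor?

1130 lbmol/h

A reacted = 0.664 × 681.5 = 452.5 lbmol/h; ν_A = −1, so ξ = 452.5/1 = 452.5 lbmol/h.
Outlet amounts (n = n₀ + ν ξ):
  A: 681.5 − 1(452.5) = 229
  B: 0 + 1(452.5) = 452.5
  D: 0 + 1(452.5) = 452.5
Total out = 229 + 452.5 + 452.5 = 1134 lbmol/h.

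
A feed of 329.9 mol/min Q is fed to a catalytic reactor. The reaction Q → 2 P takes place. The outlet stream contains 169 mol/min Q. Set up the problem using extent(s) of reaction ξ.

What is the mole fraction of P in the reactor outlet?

0.656

For Q: n = n₀ − 1ξ → 169 = 329.9 − 1ξ, giving ξ = 160.9 mol/min.
Outlet amounts (n = n₀ + ν ξ):
  Q: 329.9 − 1(160.9) = 169
  P: 0 + 2(160.9) = 321.8
Total out = 490.8 mol/min; y_P = 321.8 / 490.8 = 0.6557.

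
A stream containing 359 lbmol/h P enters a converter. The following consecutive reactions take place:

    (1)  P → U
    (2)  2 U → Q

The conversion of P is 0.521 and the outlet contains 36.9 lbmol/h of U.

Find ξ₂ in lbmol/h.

ξ₂ = 75.1 lbmol/h

Conversion of P: P consumed = 1ξ₁ = 0.521 × 359 → ξ₁ = 187 lbmol/h.
U balance: n_U = 0 + 1ξ₁ − 2ξ₂ = 36.9 → ξ₂ = (1·187 − 36.9)/2 = 75.07 lbmol/h.
Outlet amounts (n = n₀ + Σ ν·ξ):
  P: 359 − 1(187) = 172
  U: 0 + 1(187) − 2(75.07) = 36.9
  Q: 0 + 1(75.07) = 75.07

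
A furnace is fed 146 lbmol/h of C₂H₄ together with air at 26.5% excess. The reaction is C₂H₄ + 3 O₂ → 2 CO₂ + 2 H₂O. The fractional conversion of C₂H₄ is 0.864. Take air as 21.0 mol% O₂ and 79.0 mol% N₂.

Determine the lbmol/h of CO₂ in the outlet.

Stoichiometric O₂ = 3 × 146 = 438 lbmol/h; O₂ fed = 438 × 1.265 = 554.1 lbmol/h.
N₂ fed = 554.1 × 79/21 = 2084 lbmol/h.
Fuel reacted = 0.864 × 146 → ξ = 126.1 lbmol/h.
Outlet (n = n₀ + ν ξ):
  C₂H₄: 146 − 1(126.1) = 19.86
  O₂: 554.1 − 3(126.1) = 175.6
  N₂: 2084 (inert)
  CO₂: 0 + 2(126.1) = 252.3
  H₂O: 0 + 2(126.1) = 252.3

252 lbmol/h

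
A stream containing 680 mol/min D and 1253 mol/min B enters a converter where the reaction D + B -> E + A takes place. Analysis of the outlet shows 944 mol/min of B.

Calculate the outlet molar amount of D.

For B: n = n₀ − 1ξ → 944 = 1253 − 1ξ, giving ξ = 309 mol/min.
Outlet amounts (n = n₀ + ν ξ):
  D: 680 − 1(309) = 371
  B: 1253 − 1(309) = 944
  E: 0 + 1(309) = 309
  A: 0 + 1(309) = 309

371 mol/min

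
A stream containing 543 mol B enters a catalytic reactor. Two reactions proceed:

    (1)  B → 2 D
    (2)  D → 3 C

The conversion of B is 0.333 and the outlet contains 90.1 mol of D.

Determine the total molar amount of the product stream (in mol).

Conversion of B: B consumed = 1ξ₁ = 0.333 × 543 → ξ₁ = 180.8 mol.
D balance: n_D = 0 + 2ξ₁ − 1ξ₂ = 90.1 → ξ₂ = (2·180.8 − 90.1)/1 = 271.5 mol.
Outlet amounts (n = n₀ + Σ ν·ξ):
  B: 543 − 1(180.8) = 362.2
  D: 0 + 2(180.8) − 1(271.5) = 90.1
  C: 0 + 3(271.5) = 814.6
Total out = 362.2 + 90.1 + 814.6 = 1267 mol.

1270 mol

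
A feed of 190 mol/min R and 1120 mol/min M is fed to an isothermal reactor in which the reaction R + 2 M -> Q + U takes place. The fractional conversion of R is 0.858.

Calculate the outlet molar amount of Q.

R reacted = 0.858 × 190 = 163 mol/min; ν_R = −1, so ξ = 163/1 = 163 mol/min.
Outlet amounts (n = n₀ + ν ξ):
  R: 190 − 1(163) = 26.98
  M: 1120 − 2(163) = 794
  Q: 0 + 1(163) = 163
  U: 0 + 1(163) = 163

163 mol/min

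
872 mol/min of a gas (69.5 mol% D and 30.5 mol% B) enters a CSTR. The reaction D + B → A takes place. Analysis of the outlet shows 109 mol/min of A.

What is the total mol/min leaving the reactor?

For A: n = n₀ + 1ξ → 109 = 0 + 1ξ, giving ξ = 109 mol/min.
Outlet amounts (n = n₀ + ν ξ):
  D: 606 − 1(109) = 497
  B: 266 − 1(109) = 157
  A: 0 + 1(109) = 109
Total out = 497 + 157 + 109 = 763 mol/min.

763 mol/min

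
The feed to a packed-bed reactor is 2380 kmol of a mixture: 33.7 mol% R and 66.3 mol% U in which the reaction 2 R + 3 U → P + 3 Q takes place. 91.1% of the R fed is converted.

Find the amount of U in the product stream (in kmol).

R reacted = 0.911 × 802.1 = 730.7 kmol; ν_R = −2, so ξ = 730.7/2 = 365.3 kmol.
Outlet amounts (n = n₀ + ν ξ):
  R: 802.1 − 2(365.3) = 71.38
  U: 1578 − 3(365.3) = 481.9
  P: 0 + 1(365.3) = 365.3
  Q: 0 + 3(365.3) = 1096

482 kmol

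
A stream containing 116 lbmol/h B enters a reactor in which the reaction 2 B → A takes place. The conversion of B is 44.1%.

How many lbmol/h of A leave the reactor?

25.6 lbmol/h

B reacted = 0.441 × 116 = 51.16 lbmol/h; ν_B = −2, so ξ = 51.16/2 = 25.58 lbmol/h.
Outlet amounts (n = n₀ + ν ξ):
  B: 116 − 2(25.58) = 64.84
  A: 0 + 1(25.58) = 25.58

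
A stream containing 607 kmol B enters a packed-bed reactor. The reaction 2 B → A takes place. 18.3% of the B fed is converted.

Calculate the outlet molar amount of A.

55.5 kmol

B reacted = 0.183 × 607 = 111.1 kmol; ν_B = −2, so ξ = 111.1/2 = 55.54 kmol.
Outlet amounts (n = n₀ + ν ξ):
  B: 607 − 2(55.54) = 495.9
  A: 0 + 1(55.54) = 55.54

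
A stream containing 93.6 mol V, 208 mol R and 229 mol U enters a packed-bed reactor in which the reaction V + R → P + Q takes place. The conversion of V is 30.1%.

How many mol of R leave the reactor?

180 mol

V reacted = 0.301 × 93.6 = 28.17 mol; ν_V = −1, so ξ = 28.17/1 = 28.17 mol.
Outlet amounts (n = n₀ + ν ξ):
  V: 93.6 − 1(28.17) = 65.43
  R: 208 − 1(28.17) = 179.8
  P: 0 + 1(28.17) = 28.17
  Q: 0 + 1(28.17) = 28.17
  U: 229 (inert)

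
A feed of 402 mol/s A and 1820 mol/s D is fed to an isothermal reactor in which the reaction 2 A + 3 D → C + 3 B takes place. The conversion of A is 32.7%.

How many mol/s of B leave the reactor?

197 mol/s

A reacted = 0.327 × 402 = 131.5 mol/s; ν_A = −2, so ξ = 131.5/2 = 65.73 mol/s.
Outlet amounts (n = n₀ + ν ξ):
  A: 402 − 2(65.73) = 270.5
  D: 1820 − 3(65.73) = 1623
  C: 0 + 1(65.73) = 65.73
  B: 0 + 3(65.73) = 197.2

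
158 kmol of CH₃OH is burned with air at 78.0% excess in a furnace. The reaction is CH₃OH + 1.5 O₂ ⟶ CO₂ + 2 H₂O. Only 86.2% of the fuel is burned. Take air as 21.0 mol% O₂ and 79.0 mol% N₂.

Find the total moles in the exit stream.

Stoichiometric O₂ = 1.5 × 158 = 237 kmol; O₂ fed = 237 × 1.780 = 421.9 kmol.
N₂ fed = 421.9 × 79/21 = 1587 kmol.
Fuel reacted = 0.862 × 158 → ξ = 136.2 kmol.
Outlet (n = n₀ + ν ξ):
  CH₃OH: 158 − 1(136.2) = 21.8
  O₂: 421.9 − 1.5(136.2) = 217.6
  N₂: 1587 (inert)
  CO₂: 0 + 1(136.2) = 136.2
  H₂O: 0 + 2(136.2) = 272.4
Total out = 21.8 + 217.6 + 1587 + 136.2 + 272.4 = 2235 kmol.

2230 kmol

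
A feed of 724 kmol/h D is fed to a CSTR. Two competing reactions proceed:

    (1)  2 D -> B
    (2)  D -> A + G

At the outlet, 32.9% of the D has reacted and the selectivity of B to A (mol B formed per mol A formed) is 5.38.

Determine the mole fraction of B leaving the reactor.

Conversion of D: D consumed = 0.329 × 724 = 238.2 kmol/h = 2ξ₁ + 1ξ₂.
Selectivity: 1ξ₁ / (1ξ₂) = 5.38 → ξ₁ = 5.38 ξ₂.
Substitute: (2·5.38 + 1) ξ₂ = 238.2 → ξ₂ = 20.25 kmol/h, ξ₁ = 109 kmol/h.
Outlet amounts (n = n₀ + Σ ν·ξ):
  D: 724 − 2(109) − 1(20.25) = 485.8
  B: 0 + 1(109) = 109
  A: 0 + 1(20.25) = 20.25
  G: 0 + 1(20.25) = 20.25
Total out = 635.3 kmol/h; y_B = 109 / 635.3 = 0.1715.

0.172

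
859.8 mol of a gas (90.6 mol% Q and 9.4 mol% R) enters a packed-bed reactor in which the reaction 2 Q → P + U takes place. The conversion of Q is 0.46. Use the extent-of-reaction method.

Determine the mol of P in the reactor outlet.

179 mol

Q reacted = 0.46 × 779 = 358.3 mol; ν_Q = −2, so ξ = 358.3/2 = 179.2 mol.
Outlet amounts (n = n₀ + ν ξ):
  Q: 779 − 2(179.2) = 420.6
  P: 0 + 1(179.2) = 179.2
  U: 0 + 1(179.2) = 179.2
  R: 80.82 (inert)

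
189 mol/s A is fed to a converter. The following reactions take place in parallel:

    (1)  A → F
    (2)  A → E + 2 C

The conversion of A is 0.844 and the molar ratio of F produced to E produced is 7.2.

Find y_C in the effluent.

0.171

Conversion of A: A consumed = 0.844 × 189 = 159.5 mol/s = 1ξ₁ + 1ξ₂.
Selectivity: 1ξ₁ / (1ξ₂) = 7.2 → ξ₁ = 7.2 ξ₂.
Substitute: (1·7.2 + 1) ξ₂ = 159.5 → ξ₂ = 19.45 mol/s, ξ₁ = 140.1 mol/s.
Outlet amounts (n = n₀ + Σ ν·ξ):
  A: 189 − 1(140.1) − 1(19.45) = 29.48
  F: 0 + 1(140.1) = 140.1
  E: 0 + 1(19.45) = 19.45
  C: 0 + 2(19.45) = 38.91
Total out = 227.9 mol/s; y_C = 38.91 / 227.9 = 0.1707.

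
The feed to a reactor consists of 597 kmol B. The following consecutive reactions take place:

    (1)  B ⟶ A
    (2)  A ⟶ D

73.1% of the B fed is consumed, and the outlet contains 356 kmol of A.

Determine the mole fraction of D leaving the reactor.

Conversion of B: B consumed = 1ξ₁ = 0.731 × 597 → ξ₁ = 436.4 kmol.
A balance: n_A = 0 + 1ξ₁ − 1ξ₂ = 356 → ξ₂ = (1·436.4 − 356)/1 = 80.41 kmol.
Outlet amounts (n = n₀ + Σ ν·ξ):
  B: 597 − 1(436.4) = 160.6
  A: 0 + 1(436.4) − 1(80.41) = 356
  D: 0 + 1(80.41) = 80.41
Total out = 597 kmol; y_D = 80.41 / 597 = 0.1347.

0.135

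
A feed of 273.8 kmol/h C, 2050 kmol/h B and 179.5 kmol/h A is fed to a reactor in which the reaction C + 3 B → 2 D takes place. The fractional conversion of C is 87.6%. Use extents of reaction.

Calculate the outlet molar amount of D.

480 kmol/h

C reacted = 0.876 × 273.8 = 239.8 kmol/h; ν_C = −1, so ξ = 239.8/1 = 239.8 kmol/h.
Outlet amounts (n = n₀ + ν ξ):
  C: 273.8 − 1(239.8) = 33.95
  B: 2050 − 3(239.8) = 1330
  D: 0 + 2(239.8) = 479.7
  A: 179.5 (inert)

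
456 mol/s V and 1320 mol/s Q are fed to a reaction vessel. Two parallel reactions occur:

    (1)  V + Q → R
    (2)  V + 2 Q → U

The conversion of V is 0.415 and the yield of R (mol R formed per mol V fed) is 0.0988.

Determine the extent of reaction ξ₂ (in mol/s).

ξ₂ = 144 mol/s

Yield of R: 1ξ₁ / 456 = 0.0988 → ξ₁ = 45.05 mol/s.
Conversion of V: 1ξ₁ + 1ξ₂ = 0.415 × 456 = 189.2 → ξ₂ = 144.2 mol/s.
Outlet amounts (n = n₀ + Σ ν·ξ):
  V: 456 − 1(45.05) − 1(144.2) = 266.8
  Q: 1320 − 1(45.05) − 2(144.2) = 986.6
  R: 0 + 1(45.05) = 45.05
  U: 0 + 1(144.2) = 144.2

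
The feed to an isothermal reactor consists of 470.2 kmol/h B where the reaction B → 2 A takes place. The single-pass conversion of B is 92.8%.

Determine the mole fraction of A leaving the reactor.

0.963

B reacted = 0.928 × 470.2 = 436.3 kmol/h; ν_B = −1, so ξ = 436.3/1 = 436.3 kmol/h.
Outlet amounts (n = n₀ + ν ξ):
  B: 470.2 − 1(436.3) = 33.85
  A: 0 + 2(436.3) = 872.7
Total out = 906.5 kmol/h; y_A = 872.7 / 906.5 = 0.9627.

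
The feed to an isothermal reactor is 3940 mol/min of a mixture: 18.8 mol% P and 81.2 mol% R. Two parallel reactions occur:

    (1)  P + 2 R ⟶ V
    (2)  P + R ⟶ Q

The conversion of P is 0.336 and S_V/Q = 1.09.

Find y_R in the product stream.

Conversion of P: P consumed = 0.336 × 740.7 = 248.9 mol/min = 1ξ₁ + 1ξ₂.
Selectivity: 1ξ₁ / (1ξ₂) = 1.09 → ξ₁ = 1.09 ξ₂.
Substitute: (1·1.09 + 1) ξ₂ = 248.9 → ξ₂ = 119.1 mol/min, ξ₁ = 129.8 mol/min.
Outlet amounts (n = n₀ + Σ ν·ξ):
  P: 740.7 − 1(129.8) − 1(119.1) = 491.8
  R: 3199 − 2(129.8) − 1(119.1) = 2821
  V: 0 + 1(129.8) = 129.8
  Q: 0 + 1(119.1) = 119.1
Total out = 3561 mol/min; y_R = 2821 / 3561 = 0.792.

0.792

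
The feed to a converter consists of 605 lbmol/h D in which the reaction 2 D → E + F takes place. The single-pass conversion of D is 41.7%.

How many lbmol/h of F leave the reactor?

D reacted = 0.417 × 605 = 252.3 lbmol/h; ν_D = −2, so ξ = 252.3/2 = 126.1 lbmol/h.
Outlet amounts (n = n₀ + ν ξ):
  D: 605 − 2(126.1) = 352.7
  E: 0 + 1(126.1) = 126.1
  F: 0 + 1(126.1) = 126.1

126 lbmol/h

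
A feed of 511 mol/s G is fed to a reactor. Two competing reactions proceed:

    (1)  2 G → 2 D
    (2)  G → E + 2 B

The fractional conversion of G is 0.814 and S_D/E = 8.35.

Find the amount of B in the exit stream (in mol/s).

89 mol/s

Conversion of G: G consumed = 0.814 × 511 = 416 mol/s = 2ξ₁ + 1ξ₂.
Selectivity: 2ξ₁ / (1ξ₂) = 8.35 → ξ₁ = 4.175 ξ₂.
Substitute: (2·4.175 + 1) ξ₂ = 416 → ξ₂ = 44.49 mol/s, ξ₁ = 185.7 mol/s.
Outlet amounts (n = n₀ + Σ ν·ξ):
  G: 511 − 2(185.7) − 1(44.49) = 95.05
  D: 0 + 2(185.7) = 371.5
  E: 0 + 1(44.49) = 44.49
  B: 0 + 2(44.49) = 88.97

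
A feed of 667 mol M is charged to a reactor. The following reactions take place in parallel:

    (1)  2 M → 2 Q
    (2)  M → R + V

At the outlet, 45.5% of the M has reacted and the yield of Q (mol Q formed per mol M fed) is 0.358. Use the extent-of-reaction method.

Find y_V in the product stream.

0.0884

Yield of Q: 2ξ₁ / 667 = 0.358 → ξ₁ = 119.4 mol.
Conversion of M: 2ξ₁ + 1ξ₂ = 0.455 × 667 = 303.5 → ξ₂ = 64.7 mol.
Outlet amounts (n = n₀ + Σ ν·ξ):
  M: 667 − 2(119.4) − 1(64.7) = 363.5
  Q: 0 + 2(119.4) = 238.8
  R: 0 + 1(64.7) = 64.7
  V: 0 + 1(64.7) = 64.7
Total out = 731.7 mol; y_V = 64.7 / 731.7 = 0.08842.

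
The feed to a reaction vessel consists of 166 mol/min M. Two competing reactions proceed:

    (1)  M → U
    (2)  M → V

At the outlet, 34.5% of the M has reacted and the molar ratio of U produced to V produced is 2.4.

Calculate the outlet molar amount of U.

40.4 mol/min

Conversion of M: M consumed = 0.345 × 166 = 57.27 mol/min = 1ξ₁ + 1ξ₂.
Selectivity: 1ξ₁ / (1ξ₂) = 2.4 → ξ₁ = 2.4 ξ₂.
Substitute: (1·2.4 + 1) ξ₂ = 57.27 → ξ₂ = 16.84 mol/min, ξ₁ = 40.43 mol/min.
Outlet amounts (n = n₀ + Σ ν·ξ):
  M: 166 − 1(40.43) − 1(16.84) = 108.7
  U: 0 + 1(40.43) = 40.43
  V: 0 + 1(16.84) = 16.84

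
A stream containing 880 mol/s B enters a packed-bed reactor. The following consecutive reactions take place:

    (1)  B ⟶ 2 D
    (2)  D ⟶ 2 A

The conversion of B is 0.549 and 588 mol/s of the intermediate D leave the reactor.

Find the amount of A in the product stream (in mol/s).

Conversion of B: B consumed = 1ξ₁ = 0.549 × 880 → ξ₁ = 483.1 mol/s.
D balance: n_D = 0 + 2ξ₁ − 1ξ₂ = 588 → ξ₂ = (2·483.1 − 588)/1 = 378.2 mol/s.
Outlet amounts (n = n₀ + Σ ν·ξ):
  B: 880 − 1(483.1) = 396.9
  D: 0 + 2(483.1) − 1(378.2) = 588
  A: 0 + 2(378.2) = 756.5

756 mol/s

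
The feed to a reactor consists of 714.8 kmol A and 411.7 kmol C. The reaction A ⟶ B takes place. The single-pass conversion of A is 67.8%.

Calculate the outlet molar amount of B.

485 kmol

A reacted = 0.678 × 714.8 = 484.6 kmol; ν_A = −1, so ξ = 484.6/1 = 484.6 kmol.
Outlet amounts (n = n₀ + ν ξ):
  A: 714.8 − 1(484.6) = 230.2
  B: 0 + 1(484.6) = 484.6
  C: 411.7 (inert)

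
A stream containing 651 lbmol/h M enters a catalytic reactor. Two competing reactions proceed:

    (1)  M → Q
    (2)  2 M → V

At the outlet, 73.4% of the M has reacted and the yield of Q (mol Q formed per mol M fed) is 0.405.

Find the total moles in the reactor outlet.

544 lbmol/h

Yield of Q: 1ξ₁ / 651 = 0.405 → ξ₁ = 263.7 lbmol/h.
Conversion of M: 1ξ₁ + 2ξ₂ = 0.734 × 651 = 477.8 → ξ₂ = 107.1 lbmol/h.
Outlet amounts (n = n₀ + Σ ν·ξ):
  M: 651 − 1(263.7) − 2(107.1) = 173.2
  Q: 0 + 1(263.7) = 263.7
  V: 0 + 1(107.1) = 107.1
Total out = 173.2 + 263.7 + 107.1 = 543.9 lbmol/h.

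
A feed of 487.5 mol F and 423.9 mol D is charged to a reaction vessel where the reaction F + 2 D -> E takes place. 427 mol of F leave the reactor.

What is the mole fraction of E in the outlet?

For F: n = n₀ − 1ξ → 427 = 487.5 − 1ξ, giving ξ = 60.5 mol.
Outlet amounts (n = n₀ + ν ξ):
  F: 487.5 − 1(60.5) = 427
  D: 423.9 − 2(60.5) = 302.9
  E: 0 + 1(60.5) = 60.5
Total out = 790.4 mol; y_E = 60.5 / 790.4 = 0.07654.

0.0765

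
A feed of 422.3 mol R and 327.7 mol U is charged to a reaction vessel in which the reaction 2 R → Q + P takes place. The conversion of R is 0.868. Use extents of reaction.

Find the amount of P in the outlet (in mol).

R reacted = 0.868 × 422.3 = 366.6 mol; ν_R = −2, so ξ = 366.6/2 = 183.3 mol.
Outlet amounts (n = n₀ + ν ξ):
  R: 422.3 − 2(183.3) = 55.74
  Q: 0 + 1(183.3) = 183.3
  P: 0 + 1(183.3) = 183.3
  U: 327.7 (inert)

183 mol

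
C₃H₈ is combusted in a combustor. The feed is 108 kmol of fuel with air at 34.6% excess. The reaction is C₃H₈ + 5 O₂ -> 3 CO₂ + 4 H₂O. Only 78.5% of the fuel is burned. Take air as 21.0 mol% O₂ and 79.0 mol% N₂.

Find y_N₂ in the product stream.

Stoichiometric O₂ = 5 × 108 = 540 kmol; O₂ fed = 540 × 1.346 = 726.8 kmol.
N₂ fed = 726.8 × 79/21 = 2734 kmol.
Fuel reacted = 0.785 × 108 → ξ = 84.78 kmol.
Outlet (n = n₀ + ν ξ):
  C₃H₈: 108 − 1(84.78) = 23.22
  O₂: 726.8 − 5(84.78) = 302.9
  N₂: 2734 (inert)
  CO₂: 0 + 3(84.78) = 254.3
  H₂O: 0 + 4(84.78) = 339.1
Total out = 3654 kmol; y_N₂ = 2734 / 3654 = 0.7483.

0.748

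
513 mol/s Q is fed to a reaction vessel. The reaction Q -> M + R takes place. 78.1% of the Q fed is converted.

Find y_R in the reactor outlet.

0.439

Q reacted = 0.781 × 513 = 400.7 mol/s; ν_Q = −1, so ξ = 400.7/1 = 400.7 mol/s.
Outlet amounts (n = n₀ + ν ξ):
  Q: 513 − 1(400.7) = 112.3
  M: 0 + 1(400.7) = 400.7
  R: 0 + 1(400.7) = 400.7
Total out = 913.7 mol/s; y_R = 400.7 / 913.7 = 0.4385.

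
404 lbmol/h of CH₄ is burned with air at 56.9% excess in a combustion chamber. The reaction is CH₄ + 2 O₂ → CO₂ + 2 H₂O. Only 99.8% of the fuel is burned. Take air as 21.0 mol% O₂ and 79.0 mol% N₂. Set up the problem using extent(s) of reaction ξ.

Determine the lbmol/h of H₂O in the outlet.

Stoichiometric O₂ = 2 × 404 = 808 lbmol/h; O₂ fed = 808 × 1.569 = 1268 lbmol/h.
N₂ fed = 1268 × 79/21 = 4769 lbmol/h.
Fuel reacted = 0.998 × 404 → ξ = 403.2 lbmol/h.
Outlet (n = n₀ + ν ξ):
  CH₄: 404 − 1(403.2) = 0.808
  O₂: 1268 − 2(403.2) = 461.4
  N₂: 4769 (inert)
  CO₂: 0 + 1(403.2) = 403.2
  H₂O: 0 + 2(403.2) = 806.4

806 lbmol/h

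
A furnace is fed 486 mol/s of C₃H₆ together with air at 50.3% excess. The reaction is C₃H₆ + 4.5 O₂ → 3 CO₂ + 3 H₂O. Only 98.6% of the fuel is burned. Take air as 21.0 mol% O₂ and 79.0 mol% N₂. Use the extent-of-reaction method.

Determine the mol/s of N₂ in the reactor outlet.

12400 mol/s

Stoichiometric O₂ = 4.5 × 486 = 2187 mol/s; O₂ fed = 2187 × 1.503 = 3287 mol/s.
N₂ fed = 3287 × 79/21 = 12370 mol/s.
Fuel reacted = 0.986 × 486 → ξ = 479.2 mol/s.
Outlet (n = n₀ + ν ξ):
  C₃H₆: 486 − 1(479.2) = 6.804
  O₂: 3287 − 4.5(479.2) = 1131
  N₂: 12370 (inert)
  CO₂: 0 + 3(479.2) = 1438
  H₂O: 0 + 3(479.2) = 1438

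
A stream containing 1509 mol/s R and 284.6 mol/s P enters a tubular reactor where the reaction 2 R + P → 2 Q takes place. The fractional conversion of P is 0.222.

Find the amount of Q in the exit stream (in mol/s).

126 mol/s

P reacted = 0.222 × 284.6 = 63.18 mol/s; ν_P = −1, so ξ = 63.18/1 = 63.18 mol/s.
Outlet amounts (n = n₀ + ν ξ):
  R: 1509 − 2(63.18) = 1383
  P: 284.6 − 1(63.18) = 221.4
  Q: 0 + 2(63.18) = 126.4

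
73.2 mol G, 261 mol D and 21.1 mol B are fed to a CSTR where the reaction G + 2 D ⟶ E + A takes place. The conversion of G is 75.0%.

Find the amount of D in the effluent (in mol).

151 mol

G reacted = 0.75 × 73.2 = 54.9 mol; ν_G = −1, so ξ = 54.9/1 = 54.9 mol.
Outlet amounts (n = n₀ + ν ξ):
  G: 73.2 − 1(54.9) = 18.3
  D: 261 − 2(54.9) = 151.2
  E: 0 + 1(54.9) = 54.9
  A: 0 + 1(54.9) = 54.9
  B: 21.1 (inert)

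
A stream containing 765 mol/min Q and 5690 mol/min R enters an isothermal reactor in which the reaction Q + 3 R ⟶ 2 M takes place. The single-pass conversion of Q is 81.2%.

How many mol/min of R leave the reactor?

Q reacted = 0.812 × 765 = 621.2 mol/min; ν_Q = −1, so ξ = 621.2/1 = 621.2 mol/min.
Outlet amounts (n = n₀ + ν ξ):
  Q: 765 − 1(621.2) = 143.8
  R: 5690 − 3(621.2) = 3826
  M: 0 + 2(621.2) = 1242

3830 mol/min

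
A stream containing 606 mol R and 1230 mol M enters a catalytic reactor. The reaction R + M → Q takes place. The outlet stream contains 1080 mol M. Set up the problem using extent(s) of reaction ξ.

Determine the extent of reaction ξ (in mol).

For M: n = n₀ − 1ξ → 1080 = 1230 − 1ξ, giving ξ = 150 mol.
Outlet amounts (n = n₀ + ν ξ):
  R: 606 − 1(150) = 456
  M: 1230 − 1(150) = 1080
  Q: 0 + 1(150) = 150

ξ = 150 mol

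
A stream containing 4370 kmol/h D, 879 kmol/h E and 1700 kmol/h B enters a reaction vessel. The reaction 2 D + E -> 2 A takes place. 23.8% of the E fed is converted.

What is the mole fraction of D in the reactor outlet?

E reacted = 0.238 × 879 = 209.2 kmol/h; ν_E = −1, so ξ = 209.2/1 = 209.2 kmol/h.
Outlet amounts (n = n₀ + ν ξ):
  D: 4370 − 2(209.2) = 3952
  E: 879 − 1(209.2) = 669.8
  A: 0 + 2(209.2) = 418.4
  B: 1700 (inert)
Total out = 6740 kmol/h; y_D = 3952 / 6740 = 0.5863.

0.586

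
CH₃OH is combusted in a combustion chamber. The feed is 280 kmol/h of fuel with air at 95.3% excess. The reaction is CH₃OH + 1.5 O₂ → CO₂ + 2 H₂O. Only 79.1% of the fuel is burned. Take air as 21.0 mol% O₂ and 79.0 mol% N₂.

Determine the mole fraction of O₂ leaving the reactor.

0.114

Stoichiometric O₂ = 1.5 × 280 = 420 kmol/h; O₂ fed = 420 × 1.953 = 820.3 kmol/h.
N₂ fed = 820.3 × 79/21 = 3086 kmol/h.
Fuel reacted = 0.791 × 280 → ξ = 221.5 kmol/h.
Outlet (n = n₀ + ν ξ):
  CH₃OH: 280 − 1(221.5) = 58.52
  O₂: 820.3 − 1.5(221.5) = 488
  N₂: 3086 (inert)
  CO₂: 0 + 1(221.5) = 221.5
  H₂O: 0 + 2(221.5) = 443
Total out = 4297 kmol/h; y_O₂ = 488 / 4297 = 0.1136.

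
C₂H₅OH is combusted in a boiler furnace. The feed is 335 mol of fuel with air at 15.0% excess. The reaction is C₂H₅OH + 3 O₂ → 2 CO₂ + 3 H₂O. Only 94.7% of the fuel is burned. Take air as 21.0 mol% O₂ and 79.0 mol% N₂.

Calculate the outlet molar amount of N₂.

4350 mol

Stoichiometric O₂ = 3 × 335 = 1005 mol; O₂ fed = 1005 × 1.150 = 1156 mol.
N₂ fed = 1156 × 79/21 = 4348 mol.
Fuel reacted = 0.947 × 335 → ξ = 317.2 mol.
Outlet (n = n₀ + ν ξ):
  C₂H₅OH: 335 − 1(317.2) = 17.75
  O₂: 1156 − 3(317.2) = 204
  N₂: 4348 (inert)
  CO₂: 0 + 2(317.2) = 634.5
  H₂O: 0 + 3(317.2) = 951.7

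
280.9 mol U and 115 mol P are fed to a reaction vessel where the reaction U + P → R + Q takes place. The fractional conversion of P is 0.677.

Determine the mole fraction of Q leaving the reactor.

0.197

P reacted = 0.677 × 115 = 77.86 mol; ν_P = −1, so ξ = 77.86/1 = 77.86 mol.
Outlet amounts (n = n₀ + ν ξ):
  U: 280.9 − 1(77.86) = 203
  P: 115 − 1(77.86) = 37.14
  R: 0 + 1(77.86) = 77.86
  Q: 0 + 1(77.86) = 77.86
Total out = 395.9 mol; y_Q = 77.86 / 395.9 = 0.1967.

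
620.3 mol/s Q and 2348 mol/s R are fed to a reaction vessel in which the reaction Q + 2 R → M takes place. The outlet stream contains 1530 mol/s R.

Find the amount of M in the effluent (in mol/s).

409 mol/s

For R: n = n₀ − 2ξ → 1530 = 2348 − 2ξ, giving ξ = 409 mol/s.
Outlet amounts (n = n₀ + ν ξ):
  Q: 620.3 − 1(409) = 211.3
  R: 2348 − 2(409) = 1530
  M: 0 + 1(409) = 409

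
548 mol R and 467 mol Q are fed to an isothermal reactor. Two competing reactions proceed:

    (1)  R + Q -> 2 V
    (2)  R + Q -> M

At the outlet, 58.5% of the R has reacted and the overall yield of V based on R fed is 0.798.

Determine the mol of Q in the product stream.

Yield of V: 2ξ₁ / 548 = 0.798 → ξ₁ = 218.7 mol.
Conversion of R: 1ξ₁ + 1ξ₂ = 0.585 × 548 = 320.6 → ξ₂ = 101.9 mol.
Outlet amounts (n = n₀ + Σ ν·ξ):
  R: 548 − 1(218.7) − 1(101.9) = 227.4
  Q: 467 − 1(218.7) − 1(101.9) = 146.4
  V: 0 + 2(218.7) = 437.3
  M: 0 + 1(101.9) = 101.9

146 mol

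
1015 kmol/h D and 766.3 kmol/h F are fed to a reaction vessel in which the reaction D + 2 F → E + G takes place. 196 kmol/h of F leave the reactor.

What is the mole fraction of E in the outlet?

0.191

For F: n = n₀ − 2ξ → 196 = 766.3 − 2ξ, giving ξ = 285.1 kmol/h.
Outlet amounts (n = n₀ + ν ξ):
  D: 1015 − 1(285.1) = 729.9
  F: 766.3 − 2(285.1) = 196
  E: 0 + 1(285.1) = 285.1
  G: 0 + 1(285.1) = 285.1
Total out = 1496 kmol/h; y_E = 285.1 / 1496 = 0.1906.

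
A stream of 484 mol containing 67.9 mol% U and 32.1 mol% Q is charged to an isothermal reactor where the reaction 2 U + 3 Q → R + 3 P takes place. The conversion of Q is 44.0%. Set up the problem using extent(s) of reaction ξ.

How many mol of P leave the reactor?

68.4 mol

Q reacted = 0.44 × 155.4 = 68.36 mol; ν_Q = −3, so ξ = 68.36/3 = 22.79 mol.
Outlet amounts (n = n₀ + ν ξ):
  U: 328.6 − 2(22.79) = 283.1
  Q: 155.4 − 3(22.79) = 87
  R: 0 + 1(22.79) = 22.79
  P: 0 + 3(22.79) = 68.36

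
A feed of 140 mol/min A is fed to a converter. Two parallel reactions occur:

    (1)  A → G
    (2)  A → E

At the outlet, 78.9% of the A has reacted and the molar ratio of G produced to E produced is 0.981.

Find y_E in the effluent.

Conversion of A: A consumed = 0.789 × 140 = 110.5 mol/min = 1ξ₁ + 1ξ₂.
Selectivity: 1ξ₁ / (1ξ₂) = 0.981 → ξ₁ = 0.981 ξ₂.
Substitute: (1·0.981 + 1) ξ₂ = 110.5 → ξ₂ = 55.76 mol/min, ξ₁ = 54.7 mol/min.
Outlet amounts (n = n₀ + Σ ν·ξ):
  A: 140 − 1(54.7) − 1(55.76) = 29.54
  G: 0 + 1(54.7) = 54.7
  E: 0 + 1(55.76) = 55.76
Total out = 140 mol/min; y_E = 55.76 / 140 = 0.3983.

0.398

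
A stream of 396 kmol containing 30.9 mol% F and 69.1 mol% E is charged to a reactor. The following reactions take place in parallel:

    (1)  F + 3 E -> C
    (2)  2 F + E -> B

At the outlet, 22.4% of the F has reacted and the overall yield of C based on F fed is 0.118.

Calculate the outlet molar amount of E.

Yield of C: 1ξ₁ / 122.4 = 0.118 → ξ₁ = 14.44 kmol.
Conversion of F: 1ξ₁ + 2ξ₂ = 0.224 × 122.4 = 27.41 → ξ₂ = 6.485 kmol.
Outlet amounts (n = n₀ + Σ ν·ξ):
  F: 122.4 − 1(14.44) − 2(6.485) = 94.95
  E: 273.6 − 3(14.44) − 1(6.485) = 223.8
  C: 0 + 1(14.44) = 14.44
  B: 0 + 1(6.485) = 6.485

224 kmol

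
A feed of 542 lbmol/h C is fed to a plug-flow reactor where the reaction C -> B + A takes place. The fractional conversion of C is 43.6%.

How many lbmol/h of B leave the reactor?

C reacted = 0.436 × 542 = 236.3 lbmol/h; ν_C = −1, so ξ = 236.3/1 = 236.3 lbmol/h.
Outlet amounts (n = n₀ + ν ξ):
  C: 542 − 1(236.3) = 305.7
  B: 0 + 1(236.3) = 236.3
  A: 0 + 1(236.3) = 236.3

236 lbmol/h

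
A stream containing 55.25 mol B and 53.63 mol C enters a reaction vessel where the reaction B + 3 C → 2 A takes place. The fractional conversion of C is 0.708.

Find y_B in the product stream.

C reacted = 0.708 × 53.63 = 37.97 mol; ν_C = −3, so ξ = 37.97/3 = 12.66 mol.
Outlet amounts (n = n₀ + ν ξ):
  B: 55.25 − 1(12.66) = 42.59
  C: 53.63 − 3(12.66) = 15.66
  A: 0 + 2(12.66) = 25.31
Total out = 83.57 mol; y_B = 42.59 / 83.57 = 0.5097.

0.51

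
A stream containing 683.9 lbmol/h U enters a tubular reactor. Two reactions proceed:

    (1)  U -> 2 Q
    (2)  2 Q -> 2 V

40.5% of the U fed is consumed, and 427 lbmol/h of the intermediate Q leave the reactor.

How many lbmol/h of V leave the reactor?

127 lbmol/h

Conversion of U: U consumed = 1ξ₁ = 0.405 × 683.9 → ξ₁ = 277 lbmol/h.
Q balance: n_Q = 0 + 2ξ₁ − 2ξ₂ = 427 → ξ₂ = (2·277 − 427)/2 = 63.48 lbmol/h.
Outlet amounts (n = n₀ + Σ ν·ξ):
  U: 683.9 − 1(277) = 406.9
  Q: 0 + 2(277) − 2(63.48) = 427
  V: 0 + 2(63.48) = 127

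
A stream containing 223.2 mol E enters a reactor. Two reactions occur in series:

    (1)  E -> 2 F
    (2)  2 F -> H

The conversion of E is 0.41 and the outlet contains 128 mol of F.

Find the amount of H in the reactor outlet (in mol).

27.5 mol

Conversion of E: E consumed = 1ξ₁ = 0.41 × 223.2 → ξ₁ = 91.51 mol.
F balance: n_F = 0 + 2ξ₁ − 2ξ₂ = 128 → ξ₂ = (2·91.51 − 128)/2 = 27.51 mol.
Outlet amounts (n = n₀ + Σ ν·ξ):
  E: 223.2 − 1(91.51) = 131.7
  F: 0 + 2(91.51) − 2(27.51) = 128
  H: 0 + 1(27.51) = 27.51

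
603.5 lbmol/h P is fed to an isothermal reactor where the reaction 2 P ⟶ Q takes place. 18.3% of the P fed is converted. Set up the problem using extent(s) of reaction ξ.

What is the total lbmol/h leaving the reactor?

P reacted = 0.183 × 603.5 = 110.4 lbmol/h; ν_P = −2, so ξ = 110.4/2 = 55.22 lbmol/h.
Outlet amounts (n = n₀ + ν ξ):
  P: 603.5 − 2(55.22) = 493.1
  Q: 0 + 1(55.22) = 55.22
Total out = 493.1 + 55.22 = 548.3 lbmol/h.

548 lbmol/h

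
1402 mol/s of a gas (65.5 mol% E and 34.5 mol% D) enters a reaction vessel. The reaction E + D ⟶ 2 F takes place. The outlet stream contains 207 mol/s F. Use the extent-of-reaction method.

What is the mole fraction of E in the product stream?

For F: n = n₀ + 2ξ → 207 = 0 + 2ξ, giving ξ = 103.5 mol/s.
Outlet amounts (n = n₀ + ν ξ):
  E: 918.3 − 1(103.5) = 814.8
  D: 483.7 − 1(103.5) = 380.2
  F: 0 + 2(103.5) = 207
Total out = 1402 mol/s; y_E = 814.8 / 1402 = 0.5812.

0.581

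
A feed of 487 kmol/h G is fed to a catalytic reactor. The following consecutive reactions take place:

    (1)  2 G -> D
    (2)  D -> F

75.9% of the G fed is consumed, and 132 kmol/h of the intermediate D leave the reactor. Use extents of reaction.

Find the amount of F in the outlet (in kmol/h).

Conversion of G: G consumed = 2ξ₁ = 0.759 × 487 → ξ₁ = 184.8 kmol/h.
D balance: n_D = 0 + 1ξ₁ − 1ξ₂ = 132 → ξ₂ = (1·184.8 − 132)/1 = 52.82 kmol/h.
Outlet amounts (n = n₀ + Σ ν·ξ):
  G: 487 − 2(184.8) = 117.4
  D: 0 + 1(184.8) − 1(52.82) = 132
  F: 0 + 1(52.82) = 52.82

52.8 kmol/h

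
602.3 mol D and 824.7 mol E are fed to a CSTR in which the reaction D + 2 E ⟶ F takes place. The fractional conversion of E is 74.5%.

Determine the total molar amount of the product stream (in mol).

813 mol

E reacted = 0.745 × 824.7 = 614.4 mol; ν_E = −2, so ξ = 614.4/2 = 307.2 mol.
Outlet amounts (n = n₀ + ν ξ):
  D: 602.3 − 1(307.2) = 295.1
  E: 824.7 − 2(307.2) = 210.3
  F: 0 + 1(307.2) = 307.2
Total out = 295.1 + 210.3 + 307.2 = 812.6 mol.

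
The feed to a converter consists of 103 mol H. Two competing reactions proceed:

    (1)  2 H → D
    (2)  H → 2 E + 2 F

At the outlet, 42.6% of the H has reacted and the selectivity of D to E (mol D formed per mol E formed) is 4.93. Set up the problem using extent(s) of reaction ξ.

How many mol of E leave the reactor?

Conversion of H: H consumed = 0.426 × 103 = 43.88 mol = 2ξ₁ + 1ξ₂.
Selectivity: 1ξ₁ / (2ξ₂) = 4.93 → ξ₁ = 9.86 ξ₂.
Substitute: (2·9.86 + 1) ξ₂ = 43.88 → ξ₂ = 2.118 mol, ξ₁ = 20.88 mol.
Outlet amounts (n = n₀ + Σ ν·ξ):
  H: 103 − 2(20.88) − 1(2.118) = 59.12
  D: 0 + 1(20.88) = 20.88
  E: 0 + 2(2.118) = 4.235
  F: 0 + 2(2.118) = 4.235

4.24 mol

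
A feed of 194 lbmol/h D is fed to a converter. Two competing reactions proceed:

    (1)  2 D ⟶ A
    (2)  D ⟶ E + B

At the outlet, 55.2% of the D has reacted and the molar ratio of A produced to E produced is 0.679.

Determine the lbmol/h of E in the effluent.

Conversion of D: D consumed = 0.552 × 194 = 107.1 lbmol/h = 2ξ₁ + 1ξ₂.
Selectivity: 1ξ₁ / (1ξ₂) = 0.679 → ξ₁ = 0.679 ξ₂.
Substitute: (2·0.679 + 1) ξ₂ = 107.1 → ξ₂ = 45.41 lbmol/h, ξ₁ = 30.84 lbmol/h.
Outlet amounts (n = n₀ + Σ ν·ξ):
  D: 194 − 2(30.84) − 1(45.41) = 86.91
  A: 0 + 1(30.84) = 30.84
  E: 0 + 1(45.41) = 45.41
  B: 0 + 1(45.41) = 45.41

45.4 lbmol/h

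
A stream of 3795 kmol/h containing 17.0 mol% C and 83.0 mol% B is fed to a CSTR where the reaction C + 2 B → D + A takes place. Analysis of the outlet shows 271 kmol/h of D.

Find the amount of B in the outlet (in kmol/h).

2610 kmol/h

For D: n = n₀ + 1ξ → 271 = 0 + 1ξ, giving ξ = 271 kmol/h.
Outlet amounts (n = n₀ + ν ξ):
  C: 645.1 − 1(271) = 374.1
  B: 3150 − 2(271) = 2608
  D: 0 + 1(271) = 271
  A: 0 + 1(271) = 271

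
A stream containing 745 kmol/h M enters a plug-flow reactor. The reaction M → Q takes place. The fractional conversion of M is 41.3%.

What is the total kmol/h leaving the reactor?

745 kmol/h

M reacted = 0.413 × 745 = 307.7 kmol/h; ν_M = −1, so ξ = 307.7/1 = 307.7 kmol/h.
Outlet amounts (n = n₀ + ν ξ):
  M: 745 − 1(307.7) = 437.3
  Q: 0 + 1(307.7) = 307.7
Total out = 437.3 + 307.7 = 745 kmol/h.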